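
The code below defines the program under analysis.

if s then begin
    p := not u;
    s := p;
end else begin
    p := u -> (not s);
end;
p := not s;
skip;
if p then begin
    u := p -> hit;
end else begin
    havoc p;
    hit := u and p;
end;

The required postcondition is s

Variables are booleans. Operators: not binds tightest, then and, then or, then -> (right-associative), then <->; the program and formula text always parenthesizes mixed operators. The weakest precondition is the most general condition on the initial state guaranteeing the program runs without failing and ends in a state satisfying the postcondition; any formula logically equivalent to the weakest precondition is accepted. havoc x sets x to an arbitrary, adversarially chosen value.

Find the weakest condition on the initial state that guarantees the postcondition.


Working backward. After the program, s must hold.
Then branch requires s; else branch requires s.
Before the if: (p -> s) and ((not p) -> s)
Before skip: (p -> s) and ((not p) -> s)
Before p := not s: (not s) -> s
Then branch requires u -> (not u); else branch requires (not s) -> s.
Before the if: (s -> (u -> (not u))) and ((not s) -> ((not s) -> s))
Answer: WP = (s -> (u -> (not u))) and ((not s) -> ((not s) -> s))


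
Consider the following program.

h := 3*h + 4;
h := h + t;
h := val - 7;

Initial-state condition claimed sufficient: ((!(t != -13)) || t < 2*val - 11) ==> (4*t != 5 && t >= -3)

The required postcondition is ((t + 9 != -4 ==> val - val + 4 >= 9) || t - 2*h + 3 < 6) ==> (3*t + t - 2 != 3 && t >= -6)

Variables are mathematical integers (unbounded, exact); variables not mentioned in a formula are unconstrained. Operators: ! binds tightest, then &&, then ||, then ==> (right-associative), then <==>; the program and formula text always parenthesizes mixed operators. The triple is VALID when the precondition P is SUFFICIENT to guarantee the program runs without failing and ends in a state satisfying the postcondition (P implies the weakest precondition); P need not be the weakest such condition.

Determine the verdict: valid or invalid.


Working backward. After the program, the postcondition ((t + 9 != -4 ==> val - val + 4 >= 9) || t - 2*h + 3 < 6) ==> (3*t + t - 2 != 3 && t >= -6) must hold; in canonical form it is ((!(t != -13)) || t < 2*h + 3) ==> (4*t != 5 && t >= -6).
Before h := val - 7: ((!(t != -13)) || t < 2*val - 11) ==> (4*t != 5 && t >= -6)
Before h := h + t: ((!(t != -13)) || t < 2*val - 11) ==> (4*t != 5 && t >= -6)
Before h := 3*h + 4: ((!(t != -13)) || t < 2*val - 11) ==> (4*t != 5 && t >= -6)
The weakest precondition is ((!(t != -13)) || t < 2*val - 11) ==> (4*t != 5 && t >= -6).
Check whether ((!(t != -13)) || t < 2*val - 11) ==> (4*t != 5 && t >= -3) implies it.
Every state satisfying the precondition satisfies the weakest precondition: the implication holds.
Answer: valid


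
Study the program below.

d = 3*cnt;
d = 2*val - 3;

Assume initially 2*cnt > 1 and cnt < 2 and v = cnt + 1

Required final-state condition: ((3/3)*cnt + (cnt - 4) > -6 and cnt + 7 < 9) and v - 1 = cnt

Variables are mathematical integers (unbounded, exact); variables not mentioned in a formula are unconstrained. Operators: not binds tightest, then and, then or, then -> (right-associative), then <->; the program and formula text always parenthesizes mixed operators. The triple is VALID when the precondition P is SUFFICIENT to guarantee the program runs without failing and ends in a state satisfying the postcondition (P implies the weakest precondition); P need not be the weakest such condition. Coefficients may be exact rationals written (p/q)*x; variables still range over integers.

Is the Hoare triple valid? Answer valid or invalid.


Working backward. After the program, the postcondition ((3/3)*cnt + (cnt - 4) > -6 and cnt + 7 < 9) and v - 1 = cnt must hold; in canonical form it is 2*cnt > -2 and cnt < 2 and v = cnt + 1.
Before d := 2*val - 3: 2*cnt > -2 and cnt < 2 and v = cnt + 1
Before d := 3*cnt: 2*cnt > -2 and cnt < 2 and v = cnt + 1
The weakest precondition is 2*cnt > -2 and cnt < 2 and v = cnt + 1.
Check whether 2*cnt > 1 and cnt < 2 and v = cnt + 1 implies it.
Every state satisfying the precondition satisfies the weakest precondition: the implication holds.
Answer: valid


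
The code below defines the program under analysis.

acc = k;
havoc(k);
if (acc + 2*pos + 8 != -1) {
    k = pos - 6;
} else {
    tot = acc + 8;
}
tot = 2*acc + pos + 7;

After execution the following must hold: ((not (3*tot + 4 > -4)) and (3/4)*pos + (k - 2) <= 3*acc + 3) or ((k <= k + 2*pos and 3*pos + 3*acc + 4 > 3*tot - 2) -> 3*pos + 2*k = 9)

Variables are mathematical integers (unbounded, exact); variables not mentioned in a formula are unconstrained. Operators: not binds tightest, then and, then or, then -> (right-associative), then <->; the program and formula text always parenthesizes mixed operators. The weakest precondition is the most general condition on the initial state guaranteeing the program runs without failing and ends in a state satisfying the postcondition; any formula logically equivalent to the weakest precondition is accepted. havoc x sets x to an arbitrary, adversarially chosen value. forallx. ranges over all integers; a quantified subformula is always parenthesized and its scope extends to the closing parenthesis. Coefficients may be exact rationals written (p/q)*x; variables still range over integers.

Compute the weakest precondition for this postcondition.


Working backward. After the program, the postcondition ((not (3*tot + 4 > -4)) and (3/4)*pos + (k - 2) <= 3*acc + 3) or ((k <= k + 2*pos and 3*pos + 3*acc + 4 > 3*tot - 2) -> 3*pos + 2*k = 9) must hold; in canonical form it is ((not (3*tot > -8)) and k + (3/4)*pos <= 3*acc + 5) or ((2*pos >= 0 and 3*acc + 3*pos > 3*tot - 6) -> 2*k + 3*pos = 9).
Before tot := 2*acc + pos + 7: ((not (6*acc + 3*pos > -29)) and k + (3/4)*pos <= 3*acc + 5) or ((2*pos >= 0 and 3*acc < -15) -> 2*k + 3*pos = 9)
Then branch requires ((not (6*acc + 3*pos > -29)) and (7/4)*pos <= 3*acc + 11) or ((2*pos >= 0 and 3*acc < -15) -> 5*pos = 21); else branch requires ((not (6*acc + 3*pos > -29)) and k + (3/4)*pos <= 3*acc + 5) or ((2*pos >= 0 and 3*acc < -15) -> 2*k + 3*pos = 9).
Before the if: (acc + 2*pos != -9 -> (((not (6*acc + 3*pos > -29)) and (7/4)*pos <= 3*acc + 11) or ((2*pos >= 0 and 3*acc < -15) -> 5*pos = 21))) and ((not (acc + 2*pos != -9)) -> (((not (6*acc + 3*pos > -29)) and k + (3/4)*pos <= 3*acc + 5) or ((2*pos >= 0 and 3*acc < -15) -> 2*k + 3*pos = 9)))
Before havoc k: forall k_1. ((acc + 2*pos != -9 -> (((not (6*acc + 3*pos > -29)) and (7/4)*pos <= 3*acc + 11) or ((2*pos >= 0 and 3*acc < -15) -> 5*pos = 21))) and ((not (acc + 2*pos != -9)) -> (((not (6*acc + 3*pos > -29)) and k_1 + (3/4)*pos <= 3*acc + 5) or ((2*pos >= 0 and 3*acc < -15) -> 2*k_1 + 3*pos = 9))))
Before acc := k: forall k_1. ((k + 2*pos != -9 -> (((not (6*k + 3*pos > -29)) and (7/4)*pos <= 3*k + 11) or ((2*pos >= 0 and 3*k < -15) -> 5*pos = 21))) and ((not (k + 2*pos != -9)) -> (((not (6*k + 3*pos > -29)) and k_1 + (3/4)*pos <= 3*k + 5) or ((2*pos >= 0 and 3*k < -15) -> 2*k_1 + 3*pos = 9))))
Answer: WP = forall k_1. ((k + 2*pos != -9 -> (((not (6*k + 3*pos > -29)) and (7/4)*pos <= 3*k + 11) or ((2*pos >= 0 and 3*k < -15) -> 5*pos = 21))) and ((not (k + 2*pos != -9)) -> (((not (6*k + 3*pos > -29)) and k_1 + (3/4)*pos <= 3*k + 5) or ((2*pos >= 0 and 3*k < -15) -> 2*k_1 + 3*pos = 9))))


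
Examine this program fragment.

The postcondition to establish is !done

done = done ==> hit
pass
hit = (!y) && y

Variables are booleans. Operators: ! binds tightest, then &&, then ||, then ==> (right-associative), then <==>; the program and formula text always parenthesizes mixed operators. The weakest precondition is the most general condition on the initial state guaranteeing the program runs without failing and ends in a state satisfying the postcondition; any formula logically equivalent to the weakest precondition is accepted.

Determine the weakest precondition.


Working backward. After the program, !done must hold.
Before hit := (!y) && y: !done
Before skip: !done
Before done := done ==> hit: !(done ==> hit)
Answer: WP = !(done ==> hit)


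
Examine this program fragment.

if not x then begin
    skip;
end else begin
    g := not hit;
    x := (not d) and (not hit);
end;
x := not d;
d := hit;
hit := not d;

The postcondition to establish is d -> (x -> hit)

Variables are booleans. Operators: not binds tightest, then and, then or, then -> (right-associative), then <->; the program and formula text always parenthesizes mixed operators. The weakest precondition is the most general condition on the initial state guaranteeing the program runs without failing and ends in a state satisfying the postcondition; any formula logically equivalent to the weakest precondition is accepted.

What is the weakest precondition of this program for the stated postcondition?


Working backward. After the program, d -> (x -> hit) must hold.
Before hit := not d: d -> (x -> (not d))
Before d := hit: hit -> (x -> (not hit))
Before x := not d: hit -> ((not d) -> (not hit))
Then branch requires hit -> ((not d) -> (not hit)); else branch requires hit -> ((not d) -> (not hit)).
Before the if: ((not x) -> (hit -> ((not d) -> (not hit)))) and (x -> (hit -> ((not d) -> (not hit))))
Answer: WP = ((not x) -> (hit -> ((not d) -> (not hit)))) and (x -> (hit -> ((not d) -> (not hit))))


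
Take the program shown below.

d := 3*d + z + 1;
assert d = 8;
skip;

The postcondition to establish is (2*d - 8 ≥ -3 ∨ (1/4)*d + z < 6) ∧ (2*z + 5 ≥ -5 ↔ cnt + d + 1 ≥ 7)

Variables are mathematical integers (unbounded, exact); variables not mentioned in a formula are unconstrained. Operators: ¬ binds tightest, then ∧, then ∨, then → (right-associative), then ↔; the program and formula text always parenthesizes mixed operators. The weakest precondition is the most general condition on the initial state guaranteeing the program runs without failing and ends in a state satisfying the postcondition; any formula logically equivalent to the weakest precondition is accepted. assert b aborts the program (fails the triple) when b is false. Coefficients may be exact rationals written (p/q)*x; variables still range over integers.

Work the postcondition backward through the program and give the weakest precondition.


Working backward. After the program, the postcondition (2*d - 8 ≥ -3 ∨ (1/4)*d + z < 6) ∧ (2*z + 5 ≥ -5 ↔ cnt + d + 1 ≥ 7) must hold; in canonical form it is (2*d ≥ 5 ∨ (1/4)*d + z < 6) ∧ (2*z ≥ -10 ↔ cnt + d ≥ 6).
Before skip: (2*d ≥ 5 ∨ (1/4)*d + z < 6) ∧ (2*z ≥ -10 ↔ cnt + d ≥ 6)
Before assert d = 8: d = 8 ∧ (2*d ≥ 5 ∨ (1/4)*d + z < 6) ∧ (2*z ≥ -10 ↔ cnt + d ≥ 6)
Before d := 3*d + z + 1: 3*d + z = 7 ∧ (6*d + 2*z ≥ 3 ∨ (3/4)*d + (5/4)*z < 23/4) ∧ (2*z ≥ -10 ↔ cnt + 3*d + z ≥ 5)
Answer: WP = 3*d + z = 7 ∧ (6*d + 2*z ≥ 3 ∨ (3/4)*d + (5/4)*z < 23/4) ∧ (2*z ≥ -10 ↔ cnt + 3*d + z ≥ 5)


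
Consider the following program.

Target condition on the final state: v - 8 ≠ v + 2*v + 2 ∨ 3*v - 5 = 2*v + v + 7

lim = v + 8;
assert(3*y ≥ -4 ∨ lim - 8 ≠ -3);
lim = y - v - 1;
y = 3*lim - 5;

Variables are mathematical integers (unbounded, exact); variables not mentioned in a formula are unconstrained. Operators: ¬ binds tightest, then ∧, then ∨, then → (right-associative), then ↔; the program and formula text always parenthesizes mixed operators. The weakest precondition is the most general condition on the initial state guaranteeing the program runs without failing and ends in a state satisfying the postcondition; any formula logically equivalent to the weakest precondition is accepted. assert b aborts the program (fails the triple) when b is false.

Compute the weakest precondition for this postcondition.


Working backward. After the program, the postcondition v - 8 ≠ v + 2*v + 2 ∨ 3*v - 5 = 2*v + v + 7 must hold; in canonical form it is 2*v ≠ -10.
Before y := 3*lim - 5: 2*v ≠ -10
Before lim := y - v - 1: 2*v ≠ -10
Before assert 3*y ≥ -4 ∨ lim - 8 ≠ -3: (3*y ≥ -4 ∨ lim ≠ 5) ∧ 2*v ≠ -10
Before lim := v + 8: (3*y ≥ -4 ∨ v ≠ -3) ∧ 2*v ≠ -10
Answer: WP = (3*y ≥ -4 ∨ v ≠ -3) ∧ 2*v ≠ -10


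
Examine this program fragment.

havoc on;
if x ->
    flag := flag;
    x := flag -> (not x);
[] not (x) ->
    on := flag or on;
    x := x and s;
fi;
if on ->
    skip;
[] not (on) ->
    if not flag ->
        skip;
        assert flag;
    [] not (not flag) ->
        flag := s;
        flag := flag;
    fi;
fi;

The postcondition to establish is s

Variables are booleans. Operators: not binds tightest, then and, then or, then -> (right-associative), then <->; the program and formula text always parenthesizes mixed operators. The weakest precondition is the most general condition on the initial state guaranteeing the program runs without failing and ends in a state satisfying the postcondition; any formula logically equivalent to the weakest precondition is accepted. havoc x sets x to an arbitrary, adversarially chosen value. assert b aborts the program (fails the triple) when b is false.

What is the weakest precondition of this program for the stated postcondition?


Working backward. After the program, s must hold.
Then branch requires s; else branch requires ((not flag) -> (flag and s)) and (flag -> s).
Before the if: (on -> s) and ((not on) -> (((not flag) -> (flag and s)) and (flag -> s)))
Then branch requires (on -> s) and ((not on) -> (((not flag) -> (flag and s)) and (flag -> s))); else branch requires ((flag or on) -> s) and ((not (flag or on)) -> (((not flag) -> (flag and s)) and (flag -> s))).
Before the if: (x -> ((on -> s) and ((not on) -> (((not flag) -> (flag and s)) and (flag -> s))))) and ((not x) -> (((flag or on) -> s) and ((not (flag or on)) -> (((not flag) -> (flag and s)) and (flag -> s)))))
Before havoc on: (x -> s) and ((not x) -> s) and (x -> (((not flag) -> (flag and s)) and (flag -> s))) and ((not x) -> ((flag -> s) and ((not flag) -> (((not flag) -> (flag and s)) and (flag -> s)))))
Answer: WP = (x -> s) and ((not x) -> s) and (x -> (((not flag) -> (flag and s)) and (flag -> s))) and ((not x) -> ((flag -> s) and ((not flag) -> (((not flag) -> (flag and s)) and (flag -> s)))))


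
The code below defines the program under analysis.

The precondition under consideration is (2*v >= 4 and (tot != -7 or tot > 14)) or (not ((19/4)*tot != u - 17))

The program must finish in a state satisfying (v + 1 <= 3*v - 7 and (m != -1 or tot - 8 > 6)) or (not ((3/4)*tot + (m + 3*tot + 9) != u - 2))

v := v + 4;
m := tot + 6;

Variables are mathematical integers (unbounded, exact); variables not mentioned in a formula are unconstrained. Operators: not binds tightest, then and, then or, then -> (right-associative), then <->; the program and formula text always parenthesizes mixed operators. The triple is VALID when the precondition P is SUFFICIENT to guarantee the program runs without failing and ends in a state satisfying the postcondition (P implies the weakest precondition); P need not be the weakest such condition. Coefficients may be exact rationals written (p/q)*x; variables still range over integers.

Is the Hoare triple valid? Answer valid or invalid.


Working backward. After the program, the postcondition (v + 1 <= 3*v - 7 and (m != -1 or tot - 8 > 6)) or (not ((3/4)*tot + (m + 3*tot + 9) != u - 2)) must hold; in canonical form it is (2*v >= 8 and (m != -1 or tot > 14)) or (not (m + (15/4)*tot != u - 11)).
Before m := tot + 6: (2*v >= 8 and (tot != -7 or tot > 14)) or (not ((19/4)*tot != u - 17))
Before v := v + 4: (2*v >= 0 and (tot != -7 or tot > 14)) or (not ((19/4)*tot != u - 17))
The weakest precondition is (2*v >= 0 and (tot != -7 or tot > 14)) or (not ((19/4)*tot != u - 17)).
Check whether (2*v >= 4 and (tot != -7 or tot > 14)) or (not ((19/4)*tot != u - 17)) implies it.
Every state satisfying the precondition satisfies the weakest precondition: the implication holds.
Answer: valid


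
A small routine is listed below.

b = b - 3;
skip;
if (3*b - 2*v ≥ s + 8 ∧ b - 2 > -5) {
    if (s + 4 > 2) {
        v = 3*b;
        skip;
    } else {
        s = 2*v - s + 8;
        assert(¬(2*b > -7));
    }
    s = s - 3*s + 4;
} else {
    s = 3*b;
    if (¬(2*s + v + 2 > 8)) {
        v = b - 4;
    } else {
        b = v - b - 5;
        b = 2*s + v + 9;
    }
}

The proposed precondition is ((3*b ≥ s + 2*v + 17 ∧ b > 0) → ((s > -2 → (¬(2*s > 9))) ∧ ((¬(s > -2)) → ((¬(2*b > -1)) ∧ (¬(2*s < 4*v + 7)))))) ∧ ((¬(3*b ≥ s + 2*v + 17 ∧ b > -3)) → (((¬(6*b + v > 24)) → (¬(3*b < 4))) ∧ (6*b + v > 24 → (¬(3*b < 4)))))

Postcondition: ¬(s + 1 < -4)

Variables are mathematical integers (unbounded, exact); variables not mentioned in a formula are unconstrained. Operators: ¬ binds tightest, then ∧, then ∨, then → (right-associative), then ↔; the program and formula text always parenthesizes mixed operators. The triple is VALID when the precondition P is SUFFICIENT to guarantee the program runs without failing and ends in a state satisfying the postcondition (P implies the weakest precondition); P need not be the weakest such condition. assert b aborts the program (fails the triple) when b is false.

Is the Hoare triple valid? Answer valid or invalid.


Working backward. After the program, the postcondition ¬(s + 1 < -4) must hold; in canonical form it is ¬(s < -5).
Then branch requires (s > -2 → (¬(2*s > 9))) ∧ ((¬(s > -2)) → ((¬(2*b > -7)) ∧ (¬(2*s < 4*v + 7)))); else branch requires ((¬(6*b + v > 6)) → (¬(3*b < -5))) ∧ (6*b + v > 6 → (¬(3*b < -5))).
Before the if: ((3*b ≥ s + 2*v + 8 ∧ b > -3) → ((s > -2 → (¬(2*s > 9))) ∧ ((¬(s > -2)) → ((¬(2*b > -7)) ∧ (¬(2*s < 4*v + 7)))))) ∧ ((¬(3*b ≥ s + 2*v + 8 ∧ b > -3)) → (((¬(6*b + v > 6)) → (¬(3*b < -5))) ∧ (6*b + v > 6 → (¬(3*b < -5)))))
Before skip: ((3*b ≥ s + 2*v + 8 ∧ b > -3) → ((s > -2 → (¬(2*s > 9))) ∧ ((¬(s > -2)) → ((¬(2*b > -7)) ∧ (¬(2*s < 4*v + 7)))))) ∧ ((¬(3*b ≥ s + 2*v + 8 ∧ b > -3)) → (((¬(6*b + v > 6)) → (¬(3*b < -5))) ∧ (6*b + v > 6 → (¬(3*b < -5)))))
Before b := b - 3: ((3*b ≥ s + 2*v + 17 ∧ b > 0) → ((s > -2 → (¬(2*s > 9))) ∧ ((¬(s > -2)) → ((¬(2*b > -1)) ∧ (¬(2*s < 4*v + 7)))))) ∧ ((¬(3*b ≥ s + 2*v + 17 ∧ b > 0)) → (((¬(6*b + v > 24)) → (¬(3*b < 4))) ∧ (6*b + v > 24 → (¬(3*b < 4)))))
The weakest precondition is ((3*b ≥ s + 2*v + 17 ∧ b > 0) → ((s > -2 → (¬(2*s > 9))) ∧ ((¬(s > -2)) → ((¬(2*b > -1)) ∧ (¬(2*s < 4*v + 7)))))) ∧ ((¬(3*b ≥ s + 2*v + 17 ∧ b > 0)) → (((¬(6*b + v > 24)) → (¬(3*b < 4))) ∧ (6*b + v > 24 → (¬(3*b < 4))))).
Check whether ((3*b ≥ s + 2*v + 17 ∧ b > 0) → ((s > -2 → (¬(2*s > 9))) ∧ ((¬(s > -2)) → ((¬(2*b > -1)) ∧ (¬(2*s < 4*v + 7)))))) ∧ ((¬(3*b ≥ s + 2*v + 17 ∧ b > -3)) → (((¬(6*b + v > 24)) → (¬(3*b < 4))) ∧ (6*b + v > 24 → (¬(3*b < 4))))) implies it.
Countermodel: at the initial state b = -2, s = -97, v = 37, the precondition holds but the weakest precondition fails.
Answer: invalid


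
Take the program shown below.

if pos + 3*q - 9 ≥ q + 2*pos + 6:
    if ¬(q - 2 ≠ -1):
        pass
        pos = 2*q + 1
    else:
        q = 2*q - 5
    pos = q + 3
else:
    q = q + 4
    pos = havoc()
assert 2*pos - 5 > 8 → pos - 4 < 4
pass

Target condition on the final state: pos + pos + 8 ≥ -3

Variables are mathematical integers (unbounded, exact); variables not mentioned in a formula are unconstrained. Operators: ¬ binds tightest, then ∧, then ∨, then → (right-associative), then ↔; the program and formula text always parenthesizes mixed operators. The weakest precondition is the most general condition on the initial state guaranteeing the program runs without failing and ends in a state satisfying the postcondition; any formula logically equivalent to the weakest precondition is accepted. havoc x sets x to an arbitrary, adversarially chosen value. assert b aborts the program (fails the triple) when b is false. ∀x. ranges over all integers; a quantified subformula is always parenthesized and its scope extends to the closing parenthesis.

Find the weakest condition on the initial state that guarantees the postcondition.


Working backward. After the program, the postcondition pos + pos + 8 ≥ -3 must hold; in canonical form it is 2*pos ≥ -11.
Before skip: 2*pos ≥ -11
Before assert 2*pos - 5 > 8 → pos - 4 < 4: (2*pos > 13 → pos < 8) ∧ 2*pos ≥ -11
Then branch requires ((¬(q ≠ 1)) → ((2*q > 7 → q < 5) ∧ 2*q ≥ -17)) ∧ (q ≠ 1 → ((4*q > 17 → 2*q < 10) ∧ 4*q ≥ -7)); else branch requires ∀pos_1. ((2*pos_1 > 13 → pos_1 < 8) ∧ 2*pos_1 ≥ -11).
Before the if: (2*q ≥ pos + 15 → (((¬(q ≠ 1)) → ((2*q > 7 → q < 5) ∧ 2*q ≥ -17)) ∧ (q ≠ 1 → ((4*q > 17 → 2*q < 10) ∧ 4*q ≥ -7)))) ∧ ((¬(2*q ≥ pos + 15)) → (∀pos_1. ((2*pos_1 > 13 → pos_1 < 8) ∧ 2*pos_1 ≥ -11)))
Answer: WP = (2*q ≥ pos + 15 → (((¬(q ≠ 1)) → ((2*q > 7 → q < 5) ∧ 2*q ≥ -17)) ∧ (q ≠ 1 → ((4*q > 17 → 2*q < 10) ∧ 4*q ≥ -7)))) ∧ ((¬(2*q ≥ pos + 15)) → (∀pos_1. ((2*pos_1 > 13 → pos_1 < 8) ∧ 2*pos_1 ≥ -11)))


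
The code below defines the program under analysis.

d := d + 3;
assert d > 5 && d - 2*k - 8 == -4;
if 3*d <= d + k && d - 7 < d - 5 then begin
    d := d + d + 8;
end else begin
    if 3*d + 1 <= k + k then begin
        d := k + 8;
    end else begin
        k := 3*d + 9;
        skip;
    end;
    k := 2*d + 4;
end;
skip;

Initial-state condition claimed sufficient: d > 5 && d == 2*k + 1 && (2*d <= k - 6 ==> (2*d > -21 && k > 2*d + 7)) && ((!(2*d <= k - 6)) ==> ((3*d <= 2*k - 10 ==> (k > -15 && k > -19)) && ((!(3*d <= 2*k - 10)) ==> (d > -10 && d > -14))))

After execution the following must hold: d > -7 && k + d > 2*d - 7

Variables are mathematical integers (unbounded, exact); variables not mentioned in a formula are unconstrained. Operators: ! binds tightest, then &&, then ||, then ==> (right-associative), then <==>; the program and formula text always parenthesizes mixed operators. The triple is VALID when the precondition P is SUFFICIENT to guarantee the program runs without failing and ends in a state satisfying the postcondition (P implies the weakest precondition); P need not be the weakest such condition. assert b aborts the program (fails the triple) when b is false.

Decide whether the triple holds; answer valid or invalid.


Working backward. After the program, the postcondition d > -7 && k + d > 2*d - 7 must hold; in canonical form it is d > -7 && k > d - 7.
Before skip: d > -7 && k > d - 7
Then branch requires 2*d > -15 && k > 2*d + 1; else branch requires (3*d <= 2*k - 1 ==> (k > -15 && k > -19)) && ((!(3*d <= 2*k - 1)) ==> (d > -7 && d > -11)).
Before the if: (2*d <= k ==> (2*d > -15 && k > 2*d + 1)) && ((!(2*d <= k)) ==> ((3*d <= 2*k - 1 ==> (k > -15 && k > -19)) && ((!(3*d <= 2*k - 1)) ==> (d > -7 && d > -11))))
Before assert d > 5 && d - 2*k - 8 == -4: d > 5 && d == 2*k + 4 && (2*d <= k ==> (2*d > -15 && k > 2*d + 1)) && ((!(2*d <= k)) ==> ((3*d <= 2*k - 1 ==> (k > -15 && k > -19)) && ((!(3*d <= 2*k - 1)) ==> (d > -7 && d > -11))))
Before d := d + 3: d > 2 && d == 2*k + 1 && (2*d <= k - 6 ==> (2*d > -21 && k > 2*d + 7)) && ((!(2*d <= k - 6)) ==> ((3*d <= 2*k - 10 ==> (k > -15 && k > -19)) && ((!(3*d <= 2*k - 10)) ==> (d > -10 && d > -14))))
The weakest precondition is d > 2 && d == 2*k + 1 && (2*d <= k - 6 ==> (2*d > -21 && k > 2*d + 7)) && ((!(2*d <= k - 6)) ==> ((3*d <= 2*k - 10 ==> (k > -15 && k > -19)) && ((!(3*d <= 2*k - 10)) ==> (d > -10 && d > -14)))).
Check whether d > 5 && d == 2*k + 1 && (2*d <= k - 6 ==> (2*d > -21 && k > 2*d + 7)) && ((!(2*d <= k - 6)) ==> ((3*d <= 2*k - 10 ==> (k > -15 && k > -19)) && ((!(3*d <= 2*k - 10)) ==> (d > -10 && d > -14)))) implies it.
Every state satisfying the precondition satisfies the weakest precondition: the implication holds.
Answer: valid


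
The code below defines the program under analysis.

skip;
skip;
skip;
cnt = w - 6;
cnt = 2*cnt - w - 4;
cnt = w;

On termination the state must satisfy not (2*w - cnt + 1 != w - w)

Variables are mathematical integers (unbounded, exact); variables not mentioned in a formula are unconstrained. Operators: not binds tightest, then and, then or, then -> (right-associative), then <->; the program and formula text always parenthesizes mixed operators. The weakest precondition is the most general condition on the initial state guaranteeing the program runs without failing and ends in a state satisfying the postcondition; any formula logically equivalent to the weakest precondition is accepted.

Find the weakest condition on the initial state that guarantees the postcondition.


Working backward. After the program, the postcondition not (2*w - cnt + 1 != w - w) must hold; in canonical form it is not (2*w != cnt - 1).
Before cnt := w: not (w != -1)
Before cnt := 2*cnt - w - 4: not (w != -1)
Before cnt := w - 6: not (w != -1)
Before skip: not (w != -1)
Before skip: not (w != -1)
Before skip: not (w != -1)
Answer: WP = not (w != -1)


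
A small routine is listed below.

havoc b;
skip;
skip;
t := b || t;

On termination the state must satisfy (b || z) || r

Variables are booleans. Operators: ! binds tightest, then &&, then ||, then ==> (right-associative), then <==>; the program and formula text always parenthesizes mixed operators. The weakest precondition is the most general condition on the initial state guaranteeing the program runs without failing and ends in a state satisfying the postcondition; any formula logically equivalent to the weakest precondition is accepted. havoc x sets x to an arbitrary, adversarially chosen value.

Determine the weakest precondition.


Working backward. After the program, the postcondition (b || z) || r must hold; in canonical form it is b || z || r.
Before t := b || t: b || z || r
Before skip: b || z || r
Before skip: b || z || r
Before havoc b: z || r
Answer: WP = z || r


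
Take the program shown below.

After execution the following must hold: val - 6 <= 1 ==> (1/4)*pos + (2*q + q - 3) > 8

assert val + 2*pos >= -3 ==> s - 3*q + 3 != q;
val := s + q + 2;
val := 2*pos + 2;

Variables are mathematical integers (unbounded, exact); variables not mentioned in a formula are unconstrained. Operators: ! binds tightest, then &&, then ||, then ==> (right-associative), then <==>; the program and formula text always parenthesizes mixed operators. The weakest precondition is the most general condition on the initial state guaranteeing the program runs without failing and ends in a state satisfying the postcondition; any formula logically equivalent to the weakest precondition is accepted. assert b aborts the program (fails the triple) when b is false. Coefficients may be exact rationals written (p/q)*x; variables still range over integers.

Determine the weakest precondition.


Working backward. After the program, the postcondition val - 6 <= 1 ==> (1/4)*pos + (2*q + q - 3) > 8 must hold; in canonical form it is val <= 7 ==> (1/4)*pos + 3*q > 11.
Before val := 2*pos + 2: 2*pos <= 5 ==> (1/4)*pos + 3*q > 11
Before val := s + q + 2: 2*pos <= 5 ==> (1/4)*pos + 3*q > 11
Before assert val + 2*pos >= -3 ==> s - 3*q + 3 != q: (2*pos + val >= -3 ==> s != 4*q - 3) && (2*pos <= 5 ==> (1/4)*pos + 3*q > 11)
Answer: WP = (2*pos + val >= -3 ==> s != 4*q - 3) && (2*pos <= 5 ==> (1/4)*pos + 3*q > 11)


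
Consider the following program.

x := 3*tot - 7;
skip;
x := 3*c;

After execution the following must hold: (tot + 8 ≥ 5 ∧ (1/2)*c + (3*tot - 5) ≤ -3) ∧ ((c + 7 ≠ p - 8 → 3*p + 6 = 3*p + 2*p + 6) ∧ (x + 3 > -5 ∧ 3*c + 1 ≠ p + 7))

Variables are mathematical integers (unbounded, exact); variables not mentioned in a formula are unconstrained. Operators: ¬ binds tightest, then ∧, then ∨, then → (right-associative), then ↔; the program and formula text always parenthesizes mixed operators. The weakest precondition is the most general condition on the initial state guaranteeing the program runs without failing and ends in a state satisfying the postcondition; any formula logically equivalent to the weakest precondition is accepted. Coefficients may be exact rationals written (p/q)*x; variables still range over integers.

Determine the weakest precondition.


Working backward. After the program, the postcondition (tot + 8 ≥ 5 ∧ (1/2)*c + (3*tot - 5) ≤ -3) ∧ ((c + 7 ≠ p - 8 → 3*p + 6 = 3*p + 2*p + 6) ∧ (x + 3 > -5 ∧ 3*c + 1 ≠ p + 7)) must hold; in canonical form it is tot ≥ -3 ∧ (1/2)*c + 3*tot ≤ 2 ∧ (c ≠ p - 15 → 2*p = 0) ∧ x > -8 ∧ 3*c ≠ p + 6.
Before x := 3*c: tot ≥ -3 ∧ (1/2)*c + 3*tot ≤ 2 ∧ (c ≠ p - 15 → 2*p = 0) ∧ 3*c > -8 ∧ 3*c ≠ p + 6
Before skip: tot ≥ -3 ∧ (1/2)*c + 3*tot ≤ 2 ∧ (c ≠ p - 15 → 2*p = 0) ∧ 3*c > -8 ∧ 3*c ≠ p + 6
Before x := 3*tot - 7: tot ≥ -3 ∧ (1/2)*c + 3*tot ≤ 2 ∧ (c ≠ p - 15 → 2*p = 0) ∧ 3*c > -8 ∧ 3*c ≠ p + 6
Answer: WP = tot ≥ -3 ∧ (1/2)*c + 3*tot ≤ 2 ∧ (c ≠ p - 15 → 2*p = 0) ∧ 3*c > -8 ∧ 3*c ≠ p + 6


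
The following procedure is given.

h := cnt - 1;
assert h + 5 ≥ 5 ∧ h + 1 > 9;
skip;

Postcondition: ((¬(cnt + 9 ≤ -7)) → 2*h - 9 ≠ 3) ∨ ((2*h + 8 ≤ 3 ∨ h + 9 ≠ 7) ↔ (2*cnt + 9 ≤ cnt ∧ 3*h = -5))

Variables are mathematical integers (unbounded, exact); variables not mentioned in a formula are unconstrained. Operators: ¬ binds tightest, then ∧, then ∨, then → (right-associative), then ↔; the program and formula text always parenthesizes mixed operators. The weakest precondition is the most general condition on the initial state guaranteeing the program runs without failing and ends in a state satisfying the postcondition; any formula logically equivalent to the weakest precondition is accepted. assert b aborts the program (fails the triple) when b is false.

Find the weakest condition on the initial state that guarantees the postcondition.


Working backward. After the program, the postcondition ((¬(cnt + 9 ≤ -7)) → 2*h - 9 ≠ 3) ∨ ((2*h + 8 ≤ 3 ∨ h + 9 ≠ 7) ↔ (2*cnt + 9 ≤ cnt ∧ 3*h = -5)) must hold; in canonical form it is ((¬(cnt ≤ -16)) → 2*h ≠ 12) ∨ ((2*h ≤ -5 ∨ h ≠ -2) ↔ (cnt ≤ -9 ∧ 3*h = -5)).
Before skip: ((¬(cnt ≤ -16)) → 2*h ≠ 12) ∨ ((2*h ≤ -5 ∨ h ≠ -2) ↔ (cnt ≤ -9 ∧ 3*h = -5))
Before assert h + 5 ≥ 5 ∧ h + 1 > 9: h ≥ 0 ∧ h > 8 ∧ (((¬(cnt ≤ -16)) → 2*h ≠ 12) ∨ ((2*h ≤ -5 ∨ h ≠ -2) ↔ (cnt ≤ -9 ∧ 3*h = -5)))
Before h := cnt - 1: cnt ≥ 1 ∧ cnt > 9 ∧ (((¬(cnt ≤ -16)) → 2*cnt ≠ 14) ∨ ((2*cnt ≤ -3 ∨ cnt ≠ -1) ↔ (cnt ≤ -9 ∧ 3*cnt = -2)))
Answer: WP = cnt ≥ 1 ∧ cnt > 9 ∧ (((¬(cnt ≤ -16)) → 2*cnt ≠ 14) ∨ ((2*cnt ≤ -3 ∨ cnt ≠ -1) ↔ (cnt ≤ -9 ∧ 3*cnt = -2)))


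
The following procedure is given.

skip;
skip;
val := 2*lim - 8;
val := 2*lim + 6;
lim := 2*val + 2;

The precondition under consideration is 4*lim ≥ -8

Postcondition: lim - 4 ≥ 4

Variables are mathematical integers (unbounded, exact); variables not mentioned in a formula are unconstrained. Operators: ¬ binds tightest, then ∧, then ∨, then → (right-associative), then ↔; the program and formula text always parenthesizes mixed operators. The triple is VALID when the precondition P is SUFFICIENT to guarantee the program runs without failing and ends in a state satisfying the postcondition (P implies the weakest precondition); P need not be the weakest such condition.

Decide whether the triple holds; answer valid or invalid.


Working backward. After the program, the postcondition lim - 4 ≥ 4 must hold; in canonical form it is lim ≥ 8.
Before lim := 2*val + 2: 2*val ≥ 6
Before val := 2*lim + 6: 4*lim ≥ -6
Before val := 2*lim - 8: 4*lim ≥ -6
Before skip: 4*lim ≥ -6
Before skip: 4*lim ≥ -6
The weakest precondition is 4*lim ≥ -6.
Check whether 4*lim ≥ -8 implies it.
Countermodel: at the initial state lim = -2, the precondition holds but the weakest precondition fails.
Answer: invalid


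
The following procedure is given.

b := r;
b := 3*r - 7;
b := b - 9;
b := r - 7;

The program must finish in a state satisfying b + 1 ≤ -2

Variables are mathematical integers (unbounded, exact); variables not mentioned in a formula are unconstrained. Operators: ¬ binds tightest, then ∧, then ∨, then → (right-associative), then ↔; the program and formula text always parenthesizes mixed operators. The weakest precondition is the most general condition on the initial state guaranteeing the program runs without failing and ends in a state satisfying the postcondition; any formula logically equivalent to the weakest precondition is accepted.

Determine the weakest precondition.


Working backward. After the program, the postcondition b + 1 ≤ -2 must hold; in canonical form it is b ≤ -3.
Before b := r - 7: r ≤ 4
Before b := b - 9: r ≤ 4
Before b := 3*r - 7: r ≤ 4
Before b := r: r ≤ 4
Answer: WP = r ≤ 4


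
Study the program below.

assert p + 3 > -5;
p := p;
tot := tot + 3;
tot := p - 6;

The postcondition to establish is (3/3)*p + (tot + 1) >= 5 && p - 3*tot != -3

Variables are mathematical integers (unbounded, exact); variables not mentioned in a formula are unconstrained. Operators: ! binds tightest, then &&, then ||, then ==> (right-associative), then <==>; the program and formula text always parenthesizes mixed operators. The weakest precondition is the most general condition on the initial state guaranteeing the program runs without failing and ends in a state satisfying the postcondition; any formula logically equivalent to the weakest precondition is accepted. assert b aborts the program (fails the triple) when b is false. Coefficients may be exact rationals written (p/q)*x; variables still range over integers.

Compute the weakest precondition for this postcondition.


Working backward. After the program, the postcondition (3/3)*p + (tot + 1) >= 5 && p - 3*tot != -3 must hold; in canonical form it is p + tot >= 4 && p != 3*tot - 3.
Before tot := p - 6: 2*p >= 10 && 2*p != 21
Before tot := tot + 3: 2*p >= 10 && 2*p != 21
Before p := p: 2*p >= 10 && 2*p != 21
Before assert p + 3 > -5: p > -8 && 2*p >= 10 && 2*p != 21
Answer: WP = p > -8 && 2*p >= 10 && 2*p != 21


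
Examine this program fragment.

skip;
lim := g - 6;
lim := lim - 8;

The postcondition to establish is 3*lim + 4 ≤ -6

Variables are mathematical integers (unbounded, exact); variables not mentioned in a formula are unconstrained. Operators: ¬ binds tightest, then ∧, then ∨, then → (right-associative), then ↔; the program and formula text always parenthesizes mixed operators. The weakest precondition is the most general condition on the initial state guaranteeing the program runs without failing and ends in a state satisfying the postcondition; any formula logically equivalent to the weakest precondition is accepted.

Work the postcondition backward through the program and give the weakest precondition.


Working backward. After the program, the postcondition 3*lim + 4 ≤ -6 must hold; in canonical form it is 3*lim ≤ -10.
Before lim := lim - 8: 3*lim ≤ 14
Before lim := g - 6: 3*g ≤ 32
Before skip: 3*g ≤ 32
Answer: WP = 3*g ≤ 32


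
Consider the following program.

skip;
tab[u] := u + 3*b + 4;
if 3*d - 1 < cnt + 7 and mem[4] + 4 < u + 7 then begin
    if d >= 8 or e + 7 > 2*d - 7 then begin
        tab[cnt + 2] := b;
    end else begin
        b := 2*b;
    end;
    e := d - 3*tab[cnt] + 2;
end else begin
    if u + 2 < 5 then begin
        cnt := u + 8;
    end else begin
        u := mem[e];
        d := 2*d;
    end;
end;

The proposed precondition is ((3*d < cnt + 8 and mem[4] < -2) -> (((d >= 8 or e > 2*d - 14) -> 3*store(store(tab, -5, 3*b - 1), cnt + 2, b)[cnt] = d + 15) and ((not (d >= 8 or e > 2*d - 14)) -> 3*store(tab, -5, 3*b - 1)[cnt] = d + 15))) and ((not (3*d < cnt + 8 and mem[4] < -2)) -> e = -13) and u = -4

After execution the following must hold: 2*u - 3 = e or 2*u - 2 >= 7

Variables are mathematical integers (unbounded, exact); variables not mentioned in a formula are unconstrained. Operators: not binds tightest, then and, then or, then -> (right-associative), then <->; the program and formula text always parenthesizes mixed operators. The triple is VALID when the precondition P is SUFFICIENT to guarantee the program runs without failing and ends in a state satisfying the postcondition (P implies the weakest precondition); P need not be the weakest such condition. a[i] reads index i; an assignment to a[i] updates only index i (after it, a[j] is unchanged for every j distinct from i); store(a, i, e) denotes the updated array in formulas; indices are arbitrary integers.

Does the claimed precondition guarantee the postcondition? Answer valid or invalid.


Working backward. After the program, the postcondition 2*u - 3 = e or 2*u - 2 >= 7 must hold; in canonical form it is 2*u = e + 3 or 2*u >= 9.
Then branch requires ((d >= 8 or e > 2*d - 14) -> (3*store(tab, cnt + 2, b)[cnt] + 2*u = d + 5 or 2*u >= 9)) and ((not (d >= 8 or e > 2*d - 14)) -> (3*tab[cnt] + 2*u = d + 5 or 2*u >= 9)); else branch requires (u < 3 -> (2*u = e + 3 or 2*u >= 9)) and ((not (u < 3)) -> (2*mem[e] = e + 3 or 2*mem[e] >= 9)).
Before the if: ((3*d < cnt + 8 and mem[4] < u + 3) -> (((d >= 8 or e > 2*d - 14) -> (3*store(tab, cnt + 2, b)[cnt] + 2*u = d + 5 or 2*u >= 9)) and ((not (d >= 8 or e > 2*d - 14)) -> (3*tab[cnt] + 2*u = d + 5 or 2*u >= 9)))) and ((not (3*d < cnt + 8 and mem[4] < u + 3)) -> ((u < 3 -> (2*u = e + 3 or 2*u >= 9)) and ((not (u < 3)) -> (2*mem[e] = e + 3 or 2*mem[e] >= 9))))
Before tab[u] := u + 3*b + 4: ((3*d < cnt + 8 and mem[4] < u + 3) -> (((d >= 8 or e > 2*d - 14) -> (3*store(store(tab, u, 3*b + u + 4), cnt + 2, b)[cnt] + 2*u = d + 5 or 2*u >= 9)) and ((not (d >= 8 or e > 2*d - 14)) -> (3*store(tab, u, 3*b + u + 4)[cnt] + 2*u = d + 5 or 2*u >= 9)))) and ((not (3*d < cnt + 8 and mem[4] < u + 3)) -> ((u < 3 -> (2*u = e + 3 or 2*u >= 9)) and ((not (u < 3)) -> (2*mem[e] = e + 3 or 2*mem[e] >= 9))))
Before skip: ((3*d < cnt + 8 and mem[4] < u + 3) -> (((d >= 8 or e > 2*d - 14) -> (3*store(store(tab, u, 3*b + u + 4), cnt + 2, b)[cnt] + 2*u = d + 5 or 2*u >= 9)) and ((not (d >= 8 or e > 2*d - 14)) -> (3*store(tab, u, 3*b + u + 4)[cnt] + 2*u = d + 5 or 2*u >= 9)))) and ((not (3*d < cnt + 8 and mem[4] < u + 3)) -> ((u < 3 -> (2*u = e + 3 or 2*u >= 9)) and ((not (u < 3)) -> (2*mem[e] = e + 3 or 2*mem[e] >= 9))))
The weakest precondition is ((3*d < cnt + 8 and mem[4] < u + 3) -> (((d >= 8 or e > 2*d - 14) -> (3*store(store(tab, u, 3*b + u + 4), cnt + 2, b)[cnt] + 2*u = d + 5 or 2*u >= 9)) and ((not (d >= 8 or e > 2*d - 14)) -> (3*store(tab, u, 3*b + u + 4)[cnt] + 2*u = d + 5 or 2*u >= 9)))) and ((not (3*d < cnt + 8 and mem[4] < u + 3)) -> ((u < 3 -> (2*u = e + 3 or 2*u >= 9)) and ((not (u < 3)) -> (2*mem[e] = e + 3 or 2*mem[e] >= 9)))).
Check whether ((3*d < cnt + 8 and mem[4] < -2) -> (((d >= 8 or e > 2*d - 14) -> 3*store(store(tab, -5, 3*b - 1), cnt + 2, b)[cnt] = d + 15) and ((not (d >= 8 or e > 2*d - 14)) -> 3*store(tab, -5, 3*b - 1)[cnt] = d + 15))) and ((not (3*d < cnt + 8 and mem[4] < -2)) -> e = -13) and u = -4 implies it.
Countermodel: at the initial state b = 0, cnt = -6, d = 0, e = -14, mem = {[-14] = -3, [-6] = -3, [-5] = -3, [-4] = -3, [4] = -3, elsewhere -3}, tab = {[-14] = 7, [-6] = 5, [-5] = 7, [-4] = 7, [4] = 7, elsewhere 7}, u = -4, the precondition holds but the weakest precondition fails.
Answer: invalid


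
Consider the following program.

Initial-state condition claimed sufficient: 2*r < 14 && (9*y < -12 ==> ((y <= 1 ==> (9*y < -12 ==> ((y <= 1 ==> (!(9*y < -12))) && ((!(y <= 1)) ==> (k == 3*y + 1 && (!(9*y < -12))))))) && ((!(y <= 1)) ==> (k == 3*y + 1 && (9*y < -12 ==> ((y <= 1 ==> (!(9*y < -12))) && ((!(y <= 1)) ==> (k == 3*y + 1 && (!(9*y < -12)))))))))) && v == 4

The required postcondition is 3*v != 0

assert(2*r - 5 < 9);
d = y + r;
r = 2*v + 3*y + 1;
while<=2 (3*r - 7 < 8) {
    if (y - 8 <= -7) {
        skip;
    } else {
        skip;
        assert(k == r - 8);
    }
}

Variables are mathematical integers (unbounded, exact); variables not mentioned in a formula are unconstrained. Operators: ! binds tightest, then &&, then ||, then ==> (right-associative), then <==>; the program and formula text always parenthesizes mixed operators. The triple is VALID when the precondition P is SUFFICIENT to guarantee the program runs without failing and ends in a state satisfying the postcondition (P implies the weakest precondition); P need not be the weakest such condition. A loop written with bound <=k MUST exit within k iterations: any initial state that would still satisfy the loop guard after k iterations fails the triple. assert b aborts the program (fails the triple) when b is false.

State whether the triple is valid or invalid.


Working backward. After the program, 3*v != 0 must hold.
Before the loop (bound <=2), unroll the exhaustion recursion (WP_0 = exit-now case; WP_j = one more guarded iteration, up to j = 2):
  WP_0: (!(3*r < 15)) && 3*v != 0
  WP_1: (3*r < 15 ==> ((y <= 1 ==> ((!(3*r < 15)) && 3*v != 0)) && ((!(y <= 1)) ==> (k == r - 8 && (!(3*r < 15)) && 3*v != 0)))) && ((!(3*r < 15)) ==> 3*v != 0)
  WP_2: (3*r < 15 ==> ((y <= 1 ==> ((3*r < 15 ==> ((y <= 1 ==> ((!(3*r < 15)) && 3*v != 0)) && ((!(y <= 1)) ==> (k == r - 8 && (!(3*r < 15)) && 3*v != 0)))) && ((!(3*r < 15)) ==> 3*v != 0))) && ((!(y <= 1)) ==> (k == r - 8 && (3*r < 15 ==> ((y <= 1 ==> ((!(3*r < 15)) && 3*v != 0)) && ((!(y <= 1)) ==> (k == r - 8 && (!(3*r < 15)) && 3*v != 0)))) && ((!(3*r < 15)) ==> 3*v != 0))))) && ((!(3*r < 15)) ==> 3*v != 0)
So before the loop: (3*r < 15 ==> ((y <= 1 ==> ((3*r < 15 ==> ((y <= 1 ==> ((!(3*r < 15)) && 3*v != 0)) && ((!(y <= 1)) ==> (k == r - 8 && (!(3*r < 15)) && 3*v != 0)))) && ((!(3*r < 15)) ==> 3*v != 0))) && ((!(y <= 1)) ==> (k == r - 8 && (3*r < 15 ==> ((y <= 1 ==> ((!(3*r < 15)) && 3*v != 0)) && ((!(y <= 1)) ==> (k == r - 8 && (!(3*r < 15)) && 3*v != 0)))) && ((!(3*r < 15)) ==> 3*v != 0))))) && ((!(3*r < 15)) ==> 3*v != 0)
Before r := 2*v + 3*y + 1: (6*v + 9*y < 12 ==> ((y <= 1 ==> ((6*v + 9*y < 12 ==> ((y <= 1 ==> ((!(6*v + 9*y < 12)) && 3*v != 0)) && ((!(y <= 1)) ==> (k == 2*v + 3*y - 7 && (!(6*v + 9*y < 12)) && 3*v != 0)))) && ((!(6*v + 9*y < 12)) ==> 3*v != 0))) && ((!(y <= 1)) ==> (k == 2*v + 3*y - 7 && (6*v + 9*y < 12 ==> ((y <= 1 ==> ((!(6*v + 9*y < 12)) && 3*v != 0)) && ((!(y <= 1)) ==> (k == 2*v + 3*y - 7 && (!(6*v + 9*y < 12)) && 3*v != 0)))) && ((!(6*v + 9*y < 12)) ==> 3*v != 0))))) && ((!(6*v + 9*y < 12)) ==> 3*v != 0)
Before d := y + r: (6*v + 9*y < 12 ==> ((y <= 1 ==> ((6*v + 9*y < 12 ==> ((y <= 1 ==> ((!(6*v + 9*y < 12)) && 3*v != 0)) && ((!(y <= 1)) ==> (k == 2*v + 3*y - 7 && (!(6*v + 9*y < 12)) && 3*v != 0)))) && ((!(6*v + 9*y < 12)) ==> 3*v != 0))) && ((!(y <= 1)) ==> (k == 2*v + 3*y - 7 && (6*v + 9*y < 12 ==> ((y <= 1 ==> ((!(6*v + 9*y < 12)) && 3*v != 0)) && ((!(y <= 1)) ==> (k == 2*v + 3*y - 7 && (!(6*v + 9*y < 12)) && 3*v != 0)))) && ((!(6*v + 9*y < 12)) ==> 3*v != 0))))) && ((!(6*v + 9*y < 12)) ==> 3*v != 0)
Before assert 2*r - 5 < 9: 2*r < 14 && (6*v + 9*y < 12 ==> ((y <= 1 ==> ((6*v + 9*y < 12 ==> ((y <= 1 ==> ((!(6*v + 9*y < 12)) && 3*v != 0)) && ((!(y <= 1)) ==> (k == 2*v + 3*y - 7 && (!(6*v + 9*y < 12)) && 3*v != 0)))) && ((!(6*v + 9*y < 12)) ==> 3*v != 0))) && ((!(y <= 1)) ==> (k == 2*v + 3*y - 7 && (6*v + 9*y < 12 ==> ((y <= 1 ==> ((!(6*v + 9*y < 12)) && 3*v != 0)) && ((!(y <= 1)) ==> (k == 2*v + 3*y - 7 && (!(6*v + 9*y < 12)) && 3*v != 0)))) && ((!(6*v + 9*y < 12)) ==> 3*v != 0))))) && ((!(6*v + 9*y < 12)) ==> 3*v != 0)
The weakest precondition is 2*r < 14 && (6*v + 9*y < 12 ==> ((y <= 1 ==> ((6*v + 9*y < 12 ==> ((y <= 1 ==> ((!(6*v + 9*y < 12)) && 3*v != 0)) && ((!(y <= 1)) ==> (k == 2*v + 3*y - 7 && (!(6*v + 9*y < 12)) && 3*v != 0)))) && ((!(6*v + 9*y < 12)) ==> 3*v != 0))) && ((!(y <= 1)) ==> (k == 2*v + 3*y - 7 && (6*v + 9*y < 12 ==> ((y <= 1 ==> ((!(6*v + 9*y < 12)) && 3*v != 0)) && ((!(y <= 1)) ==> (k == 2*v + 3*y - 7 && (!(6*v + 9*y < 12)) && 3*v != 0)))) && ((!(6*v + 9*y < 12)) ==> 3*v != 0))))) && ((!(6*v + 9*y < 12)) ==> 3*v != 0).
Check whether 2*r < 14 && (9*y < -12 ==> ((y <= 1 ==> (9*y < -12 ==> ((y <= 1 ==> (!(9*y < -12))) && ((!(y <= 1)) ==> (k == 3*y + 1 && (!(9*y < -12))))))) && ((!(y <= 1)) ==> (k == 3*y + 1 && (9*y < -12 ==> ((y <= 1 ==> (!(9*y < -12))) && ((!(y <= 1)) ==> (k == 3*y + 1 && (!(9*y < -12)))))))))) && v == 4 implies it.
Every state satisfying the precondition satisfies the weakest precondition: the implication holds.
Answer: valid
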